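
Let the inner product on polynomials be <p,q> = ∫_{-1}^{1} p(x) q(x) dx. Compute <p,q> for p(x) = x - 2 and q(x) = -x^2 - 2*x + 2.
<p,q> = -8

Expand the product: p(x)·q(x) = -x^3 + 6*x - 4.
∫_{-1}^{1} of each monomial x^k gives [2/(k+1) if k even, 0 if k odd]. Integrating term-by-term (or equivalently evaluating the antiderivative F(x) = -x^4/4 + 3*x^2 - 4*x at the endpoints):
  F(1) − F(−1) = -5/4 − (27/4) = -8.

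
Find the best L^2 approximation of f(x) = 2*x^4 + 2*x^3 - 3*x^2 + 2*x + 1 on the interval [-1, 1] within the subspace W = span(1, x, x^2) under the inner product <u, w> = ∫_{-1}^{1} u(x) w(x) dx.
g(x) = -9*x^2/7 + 16*x/5 + 29/35

The best approximation g ∈ W is the orthogonal projection of f onto W. Writing g = a_0 + a_1 x + a_2 x^2, the coefficients solve the normal equations G · a = b where
  G_{ij} = <φ_i, φ_j> and b_i = <f, φ_i>, with φ_0 = 1, φ_1 = x, φ_2 = x^2.
G =
  [2, 0, 2/3]
  [0, 2/3, 0]
  [2/3, 0, 2/5],
b = (4/5, 32/15, 4/105).
Solving gives a_0 = 29/35, a_1 = 16/5, a_2 = -9/7, so
  g(x) = -9*x^2/7 + 16*x/5 + 29/35.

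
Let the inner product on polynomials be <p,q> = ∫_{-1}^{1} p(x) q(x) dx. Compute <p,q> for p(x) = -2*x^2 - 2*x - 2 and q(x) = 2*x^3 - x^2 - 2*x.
<p,q> = 16/5

Expand the product: p(x)·q(x) = -4*x^5 - 2*x^4 + 2*x^3 + 6*x^2 + 4*x.
∫_{-1}^{1} of each monomial x^k gives [2/(k+1) if k even, 0 if k odd]. Integrating term-by-term (or equivalently evaluating the antiderivative F(x) = -2*x^6/3 - 2*x^5/5 + x^4/2 + 2*x^3 + 2*x^2 at the endpoints):
  F(1) − F(−1) = 103/30 − (7/30) = 16/5.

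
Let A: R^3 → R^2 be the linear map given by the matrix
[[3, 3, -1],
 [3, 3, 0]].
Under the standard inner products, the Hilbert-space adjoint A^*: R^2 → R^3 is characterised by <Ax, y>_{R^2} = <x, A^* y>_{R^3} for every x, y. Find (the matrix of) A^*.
A^* = A^T =
[[3, 3],
 [3, 3],
 [-1, 0]]

For real matrices with standard dot products, the defining identity <Ax, y> = <x, A^* y> gives (Ax)^T y = x^T (A^*) y, i.e. x^T A^T y = x^T (A^*) y. Since this holds for all x, y, we must have A^* = A^T. Therefore
A^* =
[[3, 3],
 [3, 3],
 [-1, 0]].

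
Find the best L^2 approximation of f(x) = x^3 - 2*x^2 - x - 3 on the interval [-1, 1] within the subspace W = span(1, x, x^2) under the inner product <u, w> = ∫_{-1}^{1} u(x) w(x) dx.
g(x) = -2*x^2 - 2*x/5 - 3

The best approximation g ∈ W is the orthogonal projection of f onto W. Writing g = a_0 + a_1 x + a_2 x^2, the coefficients solve the normal equations G · a = b where
  G_{ij} = <φ_i, φ_j> and b_i = <f, φ_i>, with φ_0 = 1, φ_1 = x, φ_2 = x^2.
G =
  [2, 0, 2/3]
  [0, 2/3, 0]
  [2/3, 0, 2/5],
b = (-22/3, -4/15, -14/5).
Solving gives a_0 = -3, a_1 = -2/5, a_2 = -2, so
  g(x) = -2*x^2 - 2*x/5 - 3.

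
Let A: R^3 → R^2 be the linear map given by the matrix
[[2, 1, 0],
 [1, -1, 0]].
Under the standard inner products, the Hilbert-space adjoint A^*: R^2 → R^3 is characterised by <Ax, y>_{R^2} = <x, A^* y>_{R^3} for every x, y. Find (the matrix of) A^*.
A^* = A^T =
[[2, 1],
 [1, -1],
 [0, 0]]

For real matrices with standard dot products, the defining identity <Ax, y> = <x, A^* y> gives (Ax)^T y = x^T (A^*) y, i.e. x^T A^T y = x^T (A^*) y. Since this holds for all x, y, we must have A^* = A^T. Therefore
A^* =
[[2, 1],
 [1, -1],
 [0, 0]].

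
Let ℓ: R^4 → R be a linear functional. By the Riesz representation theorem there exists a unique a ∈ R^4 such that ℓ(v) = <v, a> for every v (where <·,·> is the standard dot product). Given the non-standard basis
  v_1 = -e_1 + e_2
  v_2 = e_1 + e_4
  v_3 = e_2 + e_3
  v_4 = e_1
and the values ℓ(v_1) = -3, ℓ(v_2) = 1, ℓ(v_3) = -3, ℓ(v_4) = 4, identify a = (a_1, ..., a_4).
a = (4, 1, -4, -3)

Write a = (a_1, ..., a_4) in the standard basis. For each basis vector v_i, ℓ(v_i) = <v_i, a> is a linear equation in the a_j's. Collect the n equations into a matrix system V a = ℓ, where row i of V is v_i (expressed in the standard basis). Since V is invertible (lower-triangular with 1s on the diagonal, up to permutation), solve by back-substitution:
  V =
[[-1, 1, 0, 0],
 [1, 0, 0, 1],
 [0, 1, 1, 0],
 [1, 0, 0, 0]]
  V a = (-3, 1, -3, 4)
Solving gives a = (4, 1, -4, -3).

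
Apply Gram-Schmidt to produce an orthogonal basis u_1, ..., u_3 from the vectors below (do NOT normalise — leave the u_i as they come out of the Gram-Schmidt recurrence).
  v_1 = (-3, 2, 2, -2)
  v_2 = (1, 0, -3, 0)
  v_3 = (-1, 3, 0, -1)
Orthogonal basis:
  u_1 = (-3, 2, 2, -2)
  u_2 = (-2/7, 6/7, -15/7, -6/7)
  u_3 = (32/43, 185/129, 32/129, 73/129)

Apply the Gram-Schmidt recurrence
  u_1 = v_1
  u_i = v_i − Σ_{j<i} ((v_i · u_j) / (u_j · u_j)) · u_j.

Step by step this gives:
  u_1 = (-3, 2, 2, -2)
  u_2 = (-2/7, 6/7, -15/7, -6/7)
  u_3 = (32/43, 185/129, 32/129, 73/129)

Orthogonality check:
  u_2 · u_1 = 0 (should be 0)
  u_3 · u_1 = 0 (should be 0)
  u_3 · u_2 = 0 (should be 0)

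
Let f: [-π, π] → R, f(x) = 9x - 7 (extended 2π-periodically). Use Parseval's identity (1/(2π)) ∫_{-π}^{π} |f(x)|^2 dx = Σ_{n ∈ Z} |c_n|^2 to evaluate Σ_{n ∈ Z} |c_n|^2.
Σ |c_n|^2 = 27π^2 + 49

Expand and integrate term by term over [-π, π]:
  ∫ (9x)^2 dx = 81·(2π^3/3); ∫ 2·9·(-7)·x dx = 0 (odd integrand); ∫ (-7)^2 dx = 49·2π.
So (1/(2π)) ∫_{-π}^{π} (9x - 7)^2 dx = 81π^2/3 + 49 = 27π^2 + 49.
Parseval ⇒ Σ |c_n|^2 = 27π^2 + 49.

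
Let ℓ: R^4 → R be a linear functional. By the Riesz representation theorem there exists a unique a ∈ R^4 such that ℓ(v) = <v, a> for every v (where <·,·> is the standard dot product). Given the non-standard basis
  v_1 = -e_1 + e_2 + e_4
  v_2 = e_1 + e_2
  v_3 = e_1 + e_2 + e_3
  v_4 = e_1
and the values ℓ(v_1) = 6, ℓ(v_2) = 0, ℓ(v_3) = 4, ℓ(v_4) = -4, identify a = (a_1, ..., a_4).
a = (-4, 4, 4, -2)

Write a = (a_1, ..., a_4) in the standard basis. For each basis vector v_i, ℓ(v_i) = <v_i, a> is a linear equation in the a_j's. Collect the n equations into a matrix system V a = ℓ, where row i of V is v_i (expressed in the standard basis). Since V is invertible (lower-triangular with 1s on the diagonal, up to permutation), solve by back-substitution:
  V =
[[-1, 1, 0, 1],
 [1, 1, 0, 0],
 [1, 1, 1, 0],
 [1, 0, 0, 0]]
  V a = (6, 0, 4, -4)
Solving gives a = (-4, 4, 4, -2).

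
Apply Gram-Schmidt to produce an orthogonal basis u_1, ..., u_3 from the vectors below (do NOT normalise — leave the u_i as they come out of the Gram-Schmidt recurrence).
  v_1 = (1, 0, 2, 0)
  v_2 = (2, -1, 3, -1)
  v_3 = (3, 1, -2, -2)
Orthogonal basis:
  u_1 = (1, 0, 2, 0)
  u_2 = (2/5, -1, -1/5, -1)
  u_3 = (30/11, 24/11, -15/11, -9/11)

Apply the Gram-Schmidt recurrence
  u_1 = v_1
  u_i = v_i − Σ_{j<i} ((v_i · u_j) / (u_j · u_j)) · u_j.

Step by step this gives:
  u_1 = (1, 0, 2, 0)
  u_2 = (2/5, -1, -1/5, -1)
  u_3 = (30/11, 24/11, -15/11, -9/11)

Orthogonality check:
  u_2 · u_1 = 0 (should be 0)
  u_3 · u_1 = 0 (should be 0)
  u_3 · u_2 = 0 (should be 0)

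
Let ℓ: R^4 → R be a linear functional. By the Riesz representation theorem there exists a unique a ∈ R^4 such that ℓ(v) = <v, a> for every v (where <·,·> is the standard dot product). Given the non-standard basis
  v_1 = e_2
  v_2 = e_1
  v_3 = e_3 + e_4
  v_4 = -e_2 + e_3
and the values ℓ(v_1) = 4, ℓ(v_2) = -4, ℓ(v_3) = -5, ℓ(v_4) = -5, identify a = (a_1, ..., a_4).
a = (-4, 4, -1, -4)

Write a = (a_1, ..., a_4) in the standard basis. For each basis vector v_i, ℓ(v_i) = <v_i, a> is a linear equation in the a_j's. Collect the n equations into a matrix system V a = ℓ, where row i of V is v_i (expressed in the standard basis). Since V is invertible (lower-triangular with 1s on the diagonal, up to permutation), solve by back-substitution:
  V =
[[0, 1, 0, 0],
 [1, 0, 0, 0],
 [0, 0, 1, 1],
 [0, -1, 1, 0]]
  V a = (4, -4, -5, -5)
Solving gives a = (-4, 4, -1, -4).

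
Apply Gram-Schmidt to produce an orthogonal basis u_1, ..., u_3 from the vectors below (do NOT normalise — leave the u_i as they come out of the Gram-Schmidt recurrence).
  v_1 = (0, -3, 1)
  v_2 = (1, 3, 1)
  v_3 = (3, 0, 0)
Orthogonal basis:
  u_1 = (0, -3, 1)
  u_2 = (1, 3/5, 9/5)
  u_3 = (54/23, -9/23, -27/23)

Apply the Gram-Schmidt recurrence
  u_1 = v_1
  u_i = v_i − Σ_{j<i} ((v_i · u_j) / (u_j · u_j)) · u_j.

Step by step this gives:
  u_1 = (0, -3, 1)
  u_2 = (1, 3/5, 9/5)
  u_3 = (54/23, -9/23, -27/23)

Orthogonality check:
  u_2 · u_1 = 0 (should be 0)
  u_3 · u_1 = 0 (should be 0)
  u_3 · u_2 = 0 (should be 0)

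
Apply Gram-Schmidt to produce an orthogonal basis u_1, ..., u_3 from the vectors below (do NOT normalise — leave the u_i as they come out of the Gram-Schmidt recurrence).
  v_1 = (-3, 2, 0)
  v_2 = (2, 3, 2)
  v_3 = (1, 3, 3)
Orthogonal basis:
  u_1 = (-3, 2, 0)
  u_2 = (2, 3, 2)
  u_3 = (-4/13, -6/13, 1)

Apply the Gram-Schmidt recurrence
  u_1 = v_1
  u_i = v_i − Σ_{j<i} ((v_i · u_j) / (u_j · u_j)) · u_j.

Step by step this gives:
  u_1 = (-3, 2, 0)
  u_2 = (2, 3, 2)
  u_3 = (-4/13, -6/13, 1)

Orthogonality check:
  u_2 · u_1 = 0 (should be 0)
  u_3 · u_1 = 0 (should be 0)
  u_3 · u_2 = 0 (should be 0)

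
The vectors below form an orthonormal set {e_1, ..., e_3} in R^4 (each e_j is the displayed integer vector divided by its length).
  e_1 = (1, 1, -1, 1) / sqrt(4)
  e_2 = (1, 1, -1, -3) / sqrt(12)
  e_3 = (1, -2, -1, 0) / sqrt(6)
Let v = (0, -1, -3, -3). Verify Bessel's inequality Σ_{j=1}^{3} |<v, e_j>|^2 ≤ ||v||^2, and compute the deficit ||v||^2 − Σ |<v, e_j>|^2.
Σ |<v, e_j>|^2 = 29/2; ||v||^2 = 19; deficit = 9/2

Write each e_j = u_j / sqrt(<u_j, u_j>) where u_j is the displayed integer vector. Then <v, e_j> = <v, u_j> / sqrt(<u_j, u_j>), so |<v, e_j>|^2 = <v, u_j>^2 / <u_j, u_j>.
Coefficients: <v, e_1> = -1/sqrt(4), <v, e_2> = 11/sqrt(12), <v, e_3> = 5/sqrt(6).
Square and sum: Σ |<v, e_j>|^2 = 29/2.
Compute ||v||^2 = v·v = 19.
Deficit = 19 − 29/2 = 9/2 ≥ 0, confirming Bessel's inequality. (The deficit equals ||v − Σ <v,e_j> e_j||^2, the squared distance from v to span{e_j}.)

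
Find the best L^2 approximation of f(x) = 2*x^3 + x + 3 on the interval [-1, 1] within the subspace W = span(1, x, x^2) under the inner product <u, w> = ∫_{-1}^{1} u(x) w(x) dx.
g(x) = 11*x/5 + 3

The best approximation g ∈ W is the orthogonal projection of f onto W. Writing g = a_0 + a_1 x + a_2 x^2, the coefficients solve the normal equations G · a = b where
  G_{ij} = <φ_i, φ_j> and b_i = <f, φ_i>, with φ_0 = 1, φ_1 = x, φ_2 = x^2.
G =
  [2, 0, 2/3]
  [0, 2/3, 0]
  [2/3, 0, 2/5],
b = (6, 22/15, 2).
Solving gives a_0 = 3, a_1 = 11/5, a_2 = 0, so
  g(x) = 11*x/5 + 3.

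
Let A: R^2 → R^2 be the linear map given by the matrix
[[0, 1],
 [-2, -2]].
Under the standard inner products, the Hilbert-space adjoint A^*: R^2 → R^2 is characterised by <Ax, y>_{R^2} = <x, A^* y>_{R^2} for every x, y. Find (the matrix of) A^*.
A^* = A^T =
[[0, -2],
 [1, -2]]

For real matrices with standard dot products, the defining identity <Ax, y> = <x, A^* y> gives (Ax)^T y = x^T (A^*) y, i.e. x^T A^T y = x^T (A^*) y. Since this holds for all x, y, we must have A^* = A^T. Therefore
A^* =
[[0, -2],
 [1, -2]].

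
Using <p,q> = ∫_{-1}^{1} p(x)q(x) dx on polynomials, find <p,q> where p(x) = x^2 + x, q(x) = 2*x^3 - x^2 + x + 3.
<p,q> = 46/15

Expand the product: p(x)·q(x) = 2*x^5 + x^4 + 4*x^2 + 3*x.
∫_{-1}^{1} of each monomial x^k gives [2/(k+1) if k even, 0 if k odd]. Integrating term-by-term (or equivalently evaluating the antiderivative F(x) = x^6/3 + x^5/5 + 4*x^3/3 + 3*x^2/2 at the endpoints):
  F(1) − F(−1) = 101/30 − (3/10) = 46/15.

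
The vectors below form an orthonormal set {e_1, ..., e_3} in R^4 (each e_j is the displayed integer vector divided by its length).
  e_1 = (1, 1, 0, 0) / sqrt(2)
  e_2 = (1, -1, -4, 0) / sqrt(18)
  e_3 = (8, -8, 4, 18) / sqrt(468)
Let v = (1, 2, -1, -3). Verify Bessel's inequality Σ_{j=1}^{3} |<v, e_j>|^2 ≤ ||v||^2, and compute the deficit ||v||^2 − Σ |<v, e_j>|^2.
Σ |<v, e_j>|^2 = 186/13; ||v||^2 = 15; deficit = 9/13

Write each e_j = u_j / sqrt(<u_j, u_j>) where u_j is the displayed integer vector. Then <v, e_j> = <v, u_j> / sqrt(<u_j, u_j>), so |<v, e_j>|^2 = <v, u_j>^2 / <u_j, u_j>.
Coefficients: <v, e_1> = 3/sqrt(2), <v, e_2> = 3/sqrt(18), <v, e_3> = -66/sqrt(468).
Square and sum: Σ |<v, e_j>|^2 = 186/13.
Compute ||v||^2 = v·v = 15.
Deficit = 15 − 186/13 = 9/13 ≥ 0, confirming Bessel's inequality. (The deficit equals ||v − Σ <v,e_j> e_j||^2, the squared distance from v to span{e_j}.)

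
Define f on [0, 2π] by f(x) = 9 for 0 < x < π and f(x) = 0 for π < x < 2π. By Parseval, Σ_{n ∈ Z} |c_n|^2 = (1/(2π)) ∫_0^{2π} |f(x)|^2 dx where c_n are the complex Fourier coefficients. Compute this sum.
Σ |c_n|^2 = 81/2

Parseval equates the L^2 energy of f (normalised by 1/(2π)) with the ℓ^2 sum of its Fourier coefficients: (1/(2π)) ∫_0^{2π} |f|^2 = Σ |c_n|^2.
Compute the left side: (1/(2π)) [∫_0^π 9^2 dx + ∫_π^{2π} 0^2 dx] = (1/(2π)) · (81π + 0π) = (81 + 0)/2 = 81/2.
So Σ_{n ∈ Z} |c_n|^2 = 81/2.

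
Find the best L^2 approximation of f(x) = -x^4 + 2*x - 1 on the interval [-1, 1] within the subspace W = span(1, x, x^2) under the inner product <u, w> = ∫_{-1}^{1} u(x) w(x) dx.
g(x) = -6*x^2/7 + 2*x - 32/35

The best approximation g ∈ W is the orthogonal projection of f onto W. Writing g = a_0 + a_1 x + a_2 x^2, the coefficients solve the normal equations G · a = b where
  G_{ij} = <φ_i, φ_j> and b_i = <f, φ_i>, with φ_0 = 1, φ_1 = x, φ_2 = x^2.
G =
  [2, 0, 2/3]
  [0, 2/3, 0]
  [2/3, 0, 2/5],
b = (-12/5, 4/3, -20/21).
Solving gives a_0 = -32/35, a_1 = 2, a_2 = -6/7, so
  g(x) = -6*x^2/7 + 2*x - 32/35.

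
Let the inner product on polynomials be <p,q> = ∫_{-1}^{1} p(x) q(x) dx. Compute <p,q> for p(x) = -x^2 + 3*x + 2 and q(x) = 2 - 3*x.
<p,q> = 2/3

Expand the product: p(x)·q(x) = 3*x^3 - 11*x^2 + 4.
∫_{-1}^{1} of each monomial x^k gives [2/(k+1) if k even, 0 if k odd]. Integrating term-by-term (or equivalently evaluating the antiderivative F(x) = 3*x^4/4 - 11*x^3/3 + 4*x at the endpoints):
  F(1) − F(−1) = 13/12 − (5/12) = 2/3.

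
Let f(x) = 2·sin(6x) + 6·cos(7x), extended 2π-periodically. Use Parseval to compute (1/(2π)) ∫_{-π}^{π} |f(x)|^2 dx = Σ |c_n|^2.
Σ |c_n|^2 = 20

Expand |f|^2 and use orthogonality of {sin(nx), cos(mx)} on [-π, π]:
  ∫_{-π}^{π} sin(nx)^2 dx = π, ∫ cos(mx)^2 dx = π, and cross terms integrate to 0.
So ∫_{-π}^{π} f(x)^2 dx = 2^2 · π + 6^2 · π = (4 + 36)π.
Divide by 2π: (4 + 36)/2 = 20.
By Parseval, this equals Σ |c_n|^2.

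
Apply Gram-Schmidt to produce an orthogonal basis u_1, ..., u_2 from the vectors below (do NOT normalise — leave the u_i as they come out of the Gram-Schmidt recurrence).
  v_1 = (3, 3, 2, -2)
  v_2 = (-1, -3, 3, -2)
Orthogonal basis:
  u_1 = (3, 3, 2, -2)
  u_2 = (-10/13, -36/13, 41/13, -28/13)

Apply the Gram-Schmidt recurrence
  u_1 = v_1
  u_i = v_i − Σ_{j<i} ((v_i · u_j) / (u_j · u_j)) · u_j.

Step by step this gives:
  u_1 = (3, 3, 2, -2)
  u_2 = (-10/13, -36/13, 41/13, -28/13)

Orthogonality check:
  u_2 · u_1 = 0 (should be 0)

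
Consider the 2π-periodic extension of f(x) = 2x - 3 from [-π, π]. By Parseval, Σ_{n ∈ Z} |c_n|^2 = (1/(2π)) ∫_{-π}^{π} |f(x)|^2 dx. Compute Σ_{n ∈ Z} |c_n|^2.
Σ |c_n|^2 = 4π^2/3 + 9

Expand and integrate term by term over [-π, π]:
  ∫ (2x)^2 dx = 4·(2π^3/3); ∫ 2·2·(-3)·x dx = 0 (odd integrand); ∫ (-3)^2 dx = 9·2π.
So (1/(2π)) ∫_{-π}^{π} (2x - 3)^2 dx = 4π^2/3 + 9 = 4π^2/3 + 9.
Parseval ⇒ Σ |c_n|^2 = 4π^2/3 + 9.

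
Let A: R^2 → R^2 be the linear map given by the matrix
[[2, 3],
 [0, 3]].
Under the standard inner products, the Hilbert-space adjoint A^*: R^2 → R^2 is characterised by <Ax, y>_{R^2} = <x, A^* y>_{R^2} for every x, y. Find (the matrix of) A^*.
A^* = A^T =
[[2, 0],
 [3, 3]]

For real matrices with standard dot products, the defining identity <Ax, y> = <x, A^* y> gives (Ax)^T y = x^T (A^*) y, i.e. x^T A^T y = x^T (A^*) y. Since this holds for all x, y, we must have A^* = A^T. Therefore
A^* =
[[2, 0],
 [3, 3]].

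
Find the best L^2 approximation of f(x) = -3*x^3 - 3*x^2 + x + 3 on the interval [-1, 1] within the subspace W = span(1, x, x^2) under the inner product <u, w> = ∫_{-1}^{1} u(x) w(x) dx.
g(x) = -3*x^2 - 4*x/5 + 3

The best approximation g ∈ W is the orthogonal projection of f onto W. Writing g = a_0 + a_1 x + a_2 x^2, the coefficients solve the normal equations G · a = b where
  G_{ij} = <φ_i, φ_j> and b_i = <f, φ_i>, with φ_0 = 1, φ_1 = x, φ_2 = x^2.
G =
  [2, 0, 2/3]
  [0, 2/3, 0]
  [2/3, 0, 2/5],
b = (4, -8/15, 4/5).
Solving gives a_0 = 3, a_1 = -4/5, a_2 = -3, so
  g(x) = -3*x^2 - 4*x/5 + 3.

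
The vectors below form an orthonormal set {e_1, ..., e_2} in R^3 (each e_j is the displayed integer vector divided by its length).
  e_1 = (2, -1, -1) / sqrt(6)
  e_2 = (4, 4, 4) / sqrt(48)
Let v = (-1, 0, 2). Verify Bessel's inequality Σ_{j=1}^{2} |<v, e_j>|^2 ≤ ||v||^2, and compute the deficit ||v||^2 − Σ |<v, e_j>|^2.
Σ |<v, e_j>|^2 = 3; ||v||^2 = 5; deficit = 2

Write each e_j = u_j / sqrt(<u_j, u_j>) where u_j is the displayed integer vector. Then <v, e_j> = <v, u_j> / sqrt(<u_j, u_j>), so |<v, e_j>|^2 = <v, u_j>^2 / <u_j, u_j>.
Coefficients: <v, e_1> = -4/sqrt(6), <v, e_2> = 4/sqrt(48).
Square and sum: Σ |<v, e_j>|^2 = 3.
Compute ||v||^2 = v·v = 5.
Deficit = 5 − 3 = 2 ≥ 0, confirming Bessel's inequality. (The deficit equals ||v − Σ <v,e_j> e_j||^2, the squared distance from v to span{e_j}.)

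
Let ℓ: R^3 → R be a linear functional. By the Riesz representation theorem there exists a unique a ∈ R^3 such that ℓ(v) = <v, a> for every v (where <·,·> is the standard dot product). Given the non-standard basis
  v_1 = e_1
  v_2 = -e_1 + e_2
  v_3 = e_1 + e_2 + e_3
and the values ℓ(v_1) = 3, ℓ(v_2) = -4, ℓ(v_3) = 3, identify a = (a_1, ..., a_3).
a = (3, -1, 1)

Write a = (a_1, ..., a_3) in the standard basis. For each basis vector v_i, ℓ(v_i) = <v_i, a> is a linear equation in the a_j's. Collect the n equations into a matrix system V a = ℓ, where row i of V is v_i (expressed in the standard basis). Since V is invertible (lower-triangular with 1s on the diagonal, up to permutation), solve by back-substitution:
  V =
[[1, 0, 0],
 [-1, 1, 0],
 [1, 1, 1]]
  V a = (3, -4, 3)
Solving gives a = (3, -1, 1).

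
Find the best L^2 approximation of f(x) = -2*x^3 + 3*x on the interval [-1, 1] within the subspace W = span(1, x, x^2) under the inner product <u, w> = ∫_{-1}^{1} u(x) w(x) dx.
g(x) = 9*x/5

The best approximation g ∈ W is the orthogonal projection of f onto W. Writing g = a_0 + a_1 x + a_2 x^2, the coefficients solve the normal equations G · a = b where
  G_{ij} = <φ_i, φ_j> and b_i = <f, φ_i>, with φ_0 = 1, φ_1 = x, φ_2 = x^2.
G =
  [2, 0, 2/3]
  [0, 2/3, 0]
  [2/3, 0, 2/5],
b = (0, 6/5, 0).
Solving gives a_0 = 0, a_1 = 9/5, a_2 = 0, so
  g(x) = 9*x/5.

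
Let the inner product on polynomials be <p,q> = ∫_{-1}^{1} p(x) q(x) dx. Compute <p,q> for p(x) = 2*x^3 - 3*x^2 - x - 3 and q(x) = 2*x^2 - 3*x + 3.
<p,q> = -154/5

Expand the product: p(x)·q(x) = 4*x^5 - 12*x^4 + 13*x^3 - 12*x^2 + 6*x - 9.
∫_{-1}^{1} of each monomial x^k gives [2/(k+1) if k even, 0 if k odd]. Integrating term-by-term (or equivalently evaluating the antiderivative F(x) = 2*x^6/3 - 12*x^5/5 + 13*x^4/4 - 4*x^3 + 3*x^2 - 9*x at the endpoints):
  F(1) − F(−1) = -509/60 − (1339/60) = -154/5.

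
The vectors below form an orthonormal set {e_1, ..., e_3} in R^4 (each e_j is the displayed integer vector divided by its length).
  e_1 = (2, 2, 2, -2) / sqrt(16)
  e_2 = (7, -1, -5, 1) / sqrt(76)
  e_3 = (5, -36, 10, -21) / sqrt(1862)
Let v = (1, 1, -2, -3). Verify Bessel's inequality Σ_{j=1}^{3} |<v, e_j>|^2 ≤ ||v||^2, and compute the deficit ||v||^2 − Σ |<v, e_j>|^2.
Σ |<v, e_j>|^2 = 223/49; ||v||^2 = 15; deficit = 512/49

Write each e_j = u_j / sqrt(<u_j, u_j>) where u_j is the displayed integer vector. Then <v, e_j> = <v, u_j> / sqrt(<u_j, u_j>), so |<v, e_j>|^2 = <v, u_j>^2 / <u_j, u_j>.
Coefficients: <v, e_1> = 6/sqrt(16), <v, e_2> = 13/sqrt(76), <v, e_3> = 12/sqrt(1862).
Square and sum: Σ |<v, e_j>|^2 = 223/49.
Compute ||v||^2 = v·v = 15.
Deficit = 15 − 223/49 = 512/49 ≥ 0, confirming Bessel's inequality. (The deficit equals ||v − Σ <v,e_j> e_j||^2, the squared distance from v to span{e_j}.)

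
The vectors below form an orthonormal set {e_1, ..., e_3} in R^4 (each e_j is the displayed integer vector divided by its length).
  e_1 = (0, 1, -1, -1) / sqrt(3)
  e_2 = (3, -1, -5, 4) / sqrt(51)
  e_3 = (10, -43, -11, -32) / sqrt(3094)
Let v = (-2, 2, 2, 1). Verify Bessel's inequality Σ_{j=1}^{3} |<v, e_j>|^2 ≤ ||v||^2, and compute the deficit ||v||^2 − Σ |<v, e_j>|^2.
Σ |<v, e_j>|^2 = 1133/91; ||v||^2 = 13; deficit = 50/91

Write each e_j = u_j / sqrt(<u_j, u_j>) where u_j is the displayed integer vector. Then <v, e_j> = <v, u_j> / sqrt(<u_j, u_j>), so |<v, e_j>|^2 = <v, u_j>^2 / <u_j, u_j>.
Coefficients: <v, e_1> = -1/sqrt(3), <v, e_2> = -14/sqrt(51), <v, e_3> = -160/sqrt(3094).
Square and sum: Σ |<v, e_j>|^2 = 1133/91.
Compute ||v||^2 = v·v = 13.
Deficit = 13 − 1133/91 = 50/91 ≥ 0, confirming Bessel's inequality. (The deficit equals ||v − Σ <v,e_j> e_j||^2, the squared distance from v to span{e_j}.)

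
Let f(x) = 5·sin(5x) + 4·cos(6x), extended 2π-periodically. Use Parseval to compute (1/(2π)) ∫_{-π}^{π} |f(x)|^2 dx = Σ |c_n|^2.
Σ |c_n|^2 = 41/2

Expand |f|^2 and use orthogonality of {sin(nx), cos(mx)} on [-π, π]:
  ∫_{-π}^{π} sin(nx)^2 dx = π, ∫ cos(mx)^2 dx = π, and cross terms integrate to 0.
So ∫_{-π}^{π} f(x)^2 dx = 5^2 · π + 4^2 · π = (25 + 16)π.
Divide by 2π: (25 + 16)/2 = 41/2.
By Parseval, this equals Σ |c_n|^2.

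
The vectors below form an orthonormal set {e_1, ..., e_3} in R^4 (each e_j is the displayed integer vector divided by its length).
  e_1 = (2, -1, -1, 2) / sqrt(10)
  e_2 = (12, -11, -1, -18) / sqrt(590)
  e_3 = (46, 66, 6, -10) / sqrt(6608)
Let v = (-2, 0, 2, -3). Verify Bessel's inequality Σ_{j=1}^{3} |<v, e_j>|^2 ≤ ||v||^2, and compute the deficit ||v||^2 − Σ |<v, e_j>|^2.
Σ |<v, e_j>|^2 = 451/28; ||v||^2 = 17; deficit = 25/28

Write each e_j = u_j / sqrt(<u_j, u_j>) where u_j is the displayed integer vector. Then <v, e_j> = <v, u_j> / sqrt(<u_j, u_j>), so |<v, e_j>|^2 = <v, u_j>^2 / <u_j, u_j>.
Coefficients: <v, e_1> = -12/sqrt(10), <v, e_2> = 28/sqrt(590), <v, e_3> = -50/sqrt(6608).
Square and sum: Σ |<v, e_j>|^2 = 451/28.
Compute ||v||^2 = v·v = 17.
Deficit = 17 − 451/28 = 25/28 ≥ 0, confirming Bessel's inequality. (The deficit equals ||v − Σ <v,e_j> e_j||^2, the squared distance from v to span{e_j}.)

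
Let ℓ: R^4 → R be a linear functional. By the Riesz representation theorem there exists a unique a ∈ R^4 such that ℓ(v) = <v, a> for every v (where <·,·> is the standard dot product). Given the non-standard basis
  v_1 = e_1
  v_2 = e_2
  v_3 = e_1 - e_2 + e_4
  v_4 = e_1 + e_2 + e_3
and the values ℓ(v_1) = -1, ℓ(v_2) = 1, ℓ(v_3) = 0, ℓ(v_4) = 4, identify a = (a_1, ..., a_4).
a = (-1, 1, 4, 2)

Write a = (a_1, ..., a_4) in the standard basis. For each basis vector v_i, ℓ(v_i) = <v_i, a> is a linear equation in the a_j's. Collect the n equations into a matrix system V a = ℓ, where row i of V is v_i (expressed in the standard basis). Since V is invertible (lower-triangular with 1s on the diagonal, up to permutation), solve by back-substitution:
  V =
[[1, 0, 0, 0],
 [0, 1, 0, 0],
 [1, -1, 0, 1],
 [1, 1, 1, 0]]
  V a = (-1, 1, 0, 4)
Solving gives a = (-1, 1, 4, 2).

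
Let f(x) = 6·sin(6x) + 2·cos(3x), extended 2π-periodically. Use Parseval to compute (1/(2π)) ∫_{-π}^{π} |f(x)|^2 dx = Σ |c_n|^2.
Σ |c_n|^2 = 20

Expand |f|^2 and use orthogonality of {sin(nx), cos(mx)} on [-π, π]:
  ∫_{-π}^{π} sin(nx)^2 dx = π, ∫ cos(mx)^2 dx = π, and cross terms integrate to 0.
So ∫_{-π}^{π} f(x)^2 dx = 6^2 · π + 2^2 · π = (36 + 4)π.
Divide by 2π: (36 + 4)/2 = 20.
By Parseval, this equals Σ |c_n|^2.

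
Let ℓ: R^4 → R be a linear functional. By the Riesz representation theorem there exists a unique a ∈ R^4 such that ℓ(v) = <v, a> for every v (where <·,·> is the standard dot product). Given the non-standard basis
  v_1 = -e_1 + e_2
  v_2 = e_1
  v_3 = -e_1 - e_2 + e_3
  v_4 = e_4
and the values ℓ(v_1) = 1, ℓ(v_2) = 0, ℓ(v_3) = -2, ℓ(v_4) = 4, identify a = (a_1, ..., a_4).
a = (0, 1, -1, 4)

Write a = (a_1, ..., a_4) in the standard basis. For each basis vector v_i, ℓ(v_i) = <v_i, a> is a linear equation in the a_j's. Collect the n equations into a matrix system V a = ℓ, where row i of V is v_i (expressed in the standard basis). Since V is invertible (lower-triangular with 1s on the diagonal, up to permutation), solve by back-substitution:
  V =
[[-1, 1, 0, 0],
 [1, 0, 0, 0],
 [-1, -1, 1, 0],
 [0, 0, 0, 1]]
  V a = (1, 0, -2, 4)
Solving gives a = (0, 1, -1, 4).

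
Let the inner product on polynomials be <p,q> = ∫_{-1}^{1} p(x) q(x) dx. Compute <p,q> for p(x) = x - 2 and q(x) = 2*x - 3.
<p,q> = 40/3

Expand the product: p(x)·q(x) = 2*x^2 - 7*x + 6.
∫_{-1}^{1} of each monomial x^k gives [2/(k+1) if k even, 0 if k odd]. Integrating term-by-term (or equivalently evaluating the antiderivative F(x) = 2*x^3/3 - 7*x^2/2 + 6*x at the endpoints):
  F(1) − F(−1) = 19/6 − (-61/6) = 40/3.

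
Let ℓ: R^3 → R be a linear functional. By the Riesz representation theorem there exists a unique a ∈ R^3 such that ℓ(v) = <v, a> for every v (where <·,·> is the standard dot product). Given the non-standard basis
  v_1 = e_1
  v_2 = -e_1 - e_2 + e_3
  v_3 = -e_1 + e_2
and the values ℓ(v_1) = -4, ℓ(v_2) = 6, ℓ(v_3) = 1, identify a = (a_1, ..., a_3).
a = (-4, -3, -1)

Write a = (a_1, ..., a_3) in the standard basis. For each basis vector v_i, ℓ(v_i) = <v_i, a> is a linear equation in the a_j's. Collect the n equations into a matrix system V a = ℓ, where row i of V is v_i (expressed in the standard basis). Since V is invertible (lower-triangular with 1s on the diagonal, up to permutation), solve by back-substitution:
  V =
[[1, 0, 0],
 [-1, -1, 1],
 [-1, 1, 0]]
  V a = (-4, 6, 1)
Solving gives a = (-4, -3, -1).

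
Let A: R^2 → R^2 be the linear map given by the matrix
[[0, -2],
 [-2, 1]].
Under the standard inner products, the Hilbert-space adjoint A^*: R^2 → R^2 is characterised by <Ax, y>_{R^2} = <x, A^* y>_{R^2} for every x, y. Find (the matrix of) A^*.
A^* = A^T =
[[0, -2],
 [-2, 1]]

For real matrices with standard dot products, the defining identity <Ax, y> = <x, A^* y> gives (Ax)^T y = x^T (A^*) y, i.e. x^T A^T y = x^T (A^*) y. Since this holds for all x, y, we must have A^* = A^T. Therefore
A^* =
[[0, -2],
 [-2, 1]].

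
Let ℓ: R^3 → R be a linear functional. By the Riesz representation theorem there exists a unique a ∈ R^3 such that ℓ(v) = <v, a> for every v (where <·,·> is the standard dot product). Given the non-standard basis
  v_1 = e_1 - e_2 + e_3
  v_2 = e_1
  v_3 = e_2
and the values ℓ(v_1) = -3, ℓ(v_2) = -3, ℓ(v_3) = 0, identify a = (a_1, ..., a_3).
a = (-3, 0, 0)

Write a = (a_1, ..., a_3) in the standard basis. For each basis vector v_i, ℓ(v_i) = <v_i, a> is a linear equation in the a_j's. Collect the n equations into a matrix system V a = ℓ, where row i of V is v_i (expressed in the standard basis). Since V is invertible (lower-triangular with 1s on the diagonal, up to permutation), solve by back-substitution:
  V =
[[1, -1, 1],
 [1, 0, 0],
 [0, 1, 0]]
  V a = (-3, -3, 0)
Solving gives a = (-3, 0, 0).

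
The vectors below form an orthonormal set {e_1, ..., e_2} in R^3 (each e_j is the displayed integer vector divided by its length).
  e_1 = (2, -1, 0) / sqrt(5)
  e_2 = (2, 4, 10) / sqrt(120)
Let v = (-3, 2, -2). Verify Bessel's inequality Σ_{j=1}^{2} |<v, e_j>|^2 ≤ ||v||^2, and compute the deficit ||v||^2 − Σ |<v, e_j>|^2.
Σ |<v, e_j>|^2 = 31/2; ||v||^2 = 17; deficit = 3/2

Write each e_j = u_j / sqrt(<u_j, u_j>) where u_j is the displayed integer vector. Then <v, e_j> = <v, u_j> / sqrt(<u_j, u_j>), so |<v, e_j>|^2 = <v, u_j>^2 / <u_j, u_j>.
Coefficients: <v, e_1> = -8/sqrt(5), <v, e_2> = -18/sqrt(120).
Square and sum: Σ |<v, e_j>|^2 = 31/2.
Compute ||v||^2 = v·v = 17.
Deficit = 17 − 31/2 = 3/2 ≥ 0, confirming Bessel's inequality. (The deficit equals ||v − Σ <v,e_j> e_j||^2, the squared distance from v to span{e_j}.)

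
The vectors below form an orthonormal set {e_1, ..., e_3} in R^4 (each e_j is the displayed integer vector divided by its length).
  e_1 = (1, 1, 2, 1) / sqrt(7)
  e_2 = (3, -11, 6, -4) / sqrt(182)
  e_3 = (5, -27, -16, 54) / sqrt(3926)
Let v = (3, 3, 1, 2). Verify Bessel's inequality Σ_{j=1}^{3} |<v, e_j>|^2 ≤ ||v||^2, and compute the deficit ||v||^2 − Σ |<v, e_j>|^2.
Σ |<v, e_j>|^2 = 2744/151; ||v||^2 = 23; deficit = 729/151

Write each e_j = u_j / sqrt(<u_j, u_j>) where u_j is the displayed integer vector. Then <v, e_j> = <v, u_j> / sqrt(<u_j, u_j>), so |<v, e_j>|^2 = <v, u_j>^2 / <u_j, u_j>.
Coefficients: <v, e_1> = 10/sqrt(7), <v, e_2> = -26/sqrt(182), <v, e_3> = 26/sqrt(3926).
Square and sum: Σ |<v, e_j>|^2 = 2744/151.
Compute ||v||^2 = v·v = 23.
Deficit = 23 − 2744/151 = 729/151 ≥ 0, confirming Bessel's inequality. (The deficit equals ||v − Σ <v,e_j> e_j||^2, the squared distance from v to span{e_j}.)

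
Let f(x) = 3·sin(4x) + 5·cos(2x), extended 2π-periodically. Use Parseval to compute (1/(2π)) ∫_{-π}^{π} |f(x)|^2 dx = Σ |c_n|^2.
Σ |c_n|^2 = 17

Expand |f|^2 and use orthogonality of {sin(nx), cos(mx)} on [-π, π]:
  ∫_{-π}^{π} sin(nx)^2 dx = π, ∫ cos(mx)^2 dx = π, and cross terms integrate to 0.
So ∫_{-π}^{π} f(x)^2 dx = 3^2 · π + 5^2 · π = (9 + 25)π.
Divide by 2π: (9 + 25)/2 = 17.
By Parseval, this equals Σ |c_n|^2.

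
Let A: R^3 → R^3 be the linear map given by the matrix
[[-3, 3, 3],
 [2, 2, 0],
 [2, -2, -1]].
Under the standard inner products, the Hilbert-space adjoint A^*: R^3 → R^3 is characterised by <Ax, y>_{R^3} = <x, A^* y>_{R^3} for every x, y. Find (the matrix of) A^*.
A^* = A^T =
[[-3, 2, 2],
 [3, 2, -2],
 [3, 0, -1]]

For real matrices with standard dot products, the defining identity <Ax, y> = <x, A^* y> gives (Ax)^T y = x^T (A^*) y, i.e. x^T A^T y = x^T (A^*) y. Since this holds for all x, y, we must have A^* = A^T. Therefore
A^* =
[[-3, 2, 2],
 [3, 2, -2],
 [3, 0, -1]].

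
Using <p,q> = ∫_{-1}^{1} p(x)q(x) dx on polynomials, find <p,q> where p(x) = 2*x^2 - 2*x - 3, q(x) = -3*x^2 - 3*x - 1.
<p,q> = 184/15

Expand the product: p(x)·q(x) = -6*x^4 + 13*x^2 + 11*x + 3.
∫_{-1}^{1} of each monomial x^k gives [2/(k+1) if k even, 0 if k odd]. Integrating term-by-term (or equivalently evaluating the antiderivative F(x) = -6*x^5/5 + 13*x^3/3 + 11*x^2/2 + 3*x at the endpoints):
  F(1) − F(−1) = 349/30 − (-19/30) = 184/15.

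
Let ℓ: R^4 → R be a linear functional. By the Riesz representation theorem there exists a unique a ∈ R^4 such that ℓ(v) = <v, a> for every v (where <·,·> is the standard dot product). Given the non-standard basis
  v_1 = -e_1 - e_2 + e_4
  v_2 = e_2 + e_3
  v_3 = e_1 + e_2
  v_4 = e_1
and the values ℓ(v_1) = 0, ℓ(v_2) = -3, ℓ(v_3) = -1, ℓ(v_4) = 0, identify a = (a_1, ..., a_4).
a = (0, -1, -2, -1)

Write a = (a_1, ..., a_4) in the standard basis. For each basis vector v_i, ℓ(v_i) = <v_i, a> is a linear equation in the a_j's. Collect the n equations into a matrix system V a = ℓ, where row i of V is v_i (expressed in the standard basis). Since V is invertible (lower-triangular with 1s on the diagonal, up to permutation), solve by back-substitution:
  V =
[[-1, -1, 0, 1],
 [0, 1, 1, 0],
 [1, 1, 0, 0],
 [1, 0, 0, 0]]
  V a = (0, -3, -1, 0)
Solving gives a = (0, -1, -2, -1).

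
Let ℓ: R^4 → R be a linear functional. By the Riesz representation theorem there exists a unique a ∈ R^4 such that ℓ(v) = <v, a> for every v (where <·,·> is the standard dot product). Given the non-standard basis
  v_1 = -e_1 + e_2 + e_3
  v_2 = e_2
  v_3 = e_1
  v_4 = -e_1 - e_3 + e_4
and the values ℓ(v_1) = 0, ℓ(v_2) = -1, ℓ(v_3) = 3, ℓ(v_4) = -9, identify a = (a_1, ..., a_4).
a = (3, -1, 4, -2)

Write a = (a_1, ..., a_4) in the standard basis. For each basis vector v_i, ℓ(v_i) = <v_i, a> is a linear equation in the a_j's. Collect the n equations into a matrix system V a = ℓ, where row i of V is v_i (expressed in the standard basis). Since V is invertible (lower-triangular with 1s on the diagonal, up to permutation), solve by back-substitution:
  V =
[[-1, 1, 1, 0],
 [0, 1, 0, 0],
 [1, 0, 0, 0],
 [-1, 0, -1, 1]]
  V a = (0, -1, 3, -9)
Solving gives a = (3, -1, 4, -2).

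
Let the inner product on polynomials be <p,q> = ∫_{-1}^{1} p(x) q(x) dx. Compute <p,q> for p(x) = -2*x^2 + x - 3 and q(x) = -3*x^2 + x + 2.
<p,q> = -28/5

Expand the product: p(x)·q(x) = 6*x^4 - 5*x^3 + 6*x^2 - x - 6.
∫_{-1}^{1} of each monomial x^k gives [2/(k+1) if k even, 0 if k odd]. Integrating term-by-term (or equivalently evaluating the antiderivative F(x) = 6*x^5/5 - 5*x^4/4 + 2*x^3 - x^2/2 - 6*x at the endpoints):
  F(1) − F(−1) = -91/20 − (21/20) = -28/5.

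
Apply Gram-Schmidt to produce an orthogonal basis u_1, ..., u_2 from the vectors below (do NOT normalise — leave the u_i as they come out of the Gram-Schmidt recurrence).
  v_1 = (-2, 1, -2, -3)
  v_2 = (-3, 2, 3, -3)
Orthogonal basis:
  u_1 = (-2, 1, -2, -3)
  u_2 = (-16/9, 25/18, 38/9, -7/6)

Apply the Gram-Schmidt recurrence
  u_1 = v_1
  u_i = v_i − Σ_{j<i} ((v_i · u_j) / (u_j · u_j)) · u_j.

Step by step this gives:
  u_1 = (-2, 1, -2, -3)
  u_2 = (-16/9, 25/18, 38/9, -7/6)

Orthogonality check:
  u_2 · u_1 = 0 (should be 0)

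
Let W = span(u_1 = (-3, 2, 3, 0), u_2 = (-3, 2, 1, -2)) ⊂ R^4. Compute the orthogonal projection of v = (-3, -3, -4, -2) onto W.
proj_W(v) = (0, 0, -3, -3)

Set up U = [u_1 | ... | u_2] ∈ R^(4×2). The projector onto W = col(U) is P = U (U^T U)^(-1) U^T.
Compute U^T U =
  [22, 16]
  [16, 18],
and U^T v = (-9, 3).
Solve U^T U · c = U^T v for the coefficients: c = (-3/2, 3/2). The projection is proj_W(v) = U c.
Check: (v - proj_W(v)) · u_1 = 0  (should be 0).
Check: (v - proj_W(v)) · u_2 = 0  (should be 0).
Result: proj_W(v) = (0, 0, -3, -3).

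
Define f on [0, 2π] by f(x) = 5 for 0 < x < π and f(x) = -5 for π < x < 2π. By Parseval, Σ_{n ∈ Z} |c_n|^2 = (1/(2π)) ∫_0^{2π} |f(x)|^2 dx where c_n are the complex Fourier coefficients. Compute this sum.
Σ |c_n|^2 = 25

Parseval equates the L^2 energy of f (normalised by 1/(2π)) with the ℓ^2 sum of its Fourier coefficients: (1/(2π)) ∫_0^{2π} |f|^2 = Σ |c_n|^2.
Compute the left side: (1/(2π)) [∫_0^π 5^2 dx + ∫_π^{2π} (-5)^2 dx] = (1/(2π)) · (25π + 25π) = (25 + 25)/2 = 25.
So Σ_{n ∈ Z} |c_n|^2 = 25.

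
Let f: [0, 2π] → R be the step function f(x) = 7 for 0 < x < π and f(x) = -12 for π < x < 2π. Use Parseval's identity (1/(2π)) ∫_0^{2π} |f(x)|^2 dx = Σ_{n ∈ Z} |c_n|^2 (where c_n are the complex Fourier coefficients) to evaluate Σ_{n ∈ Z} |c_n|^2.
Σ |c_n|^2 = 193/2

Parseval equates the L^2 energy of f (normalised by 1/(2π)) with the ℓ^2 sum of its Fourier coefficients: (1/(2π)) ∫_0^{2π} |f|^2 = Σ |c_n|^2.
Compute the left side: (1/(2π)) [∫_0^π 7^2 dx + ∫_π^{2π} (-12)^2 dx] = (1/(2π)) · (49π + 144π) = (49 + 144)/2 = 193/2.
So Σ_{n ∈ Z} |c_n|^2 = 193/2.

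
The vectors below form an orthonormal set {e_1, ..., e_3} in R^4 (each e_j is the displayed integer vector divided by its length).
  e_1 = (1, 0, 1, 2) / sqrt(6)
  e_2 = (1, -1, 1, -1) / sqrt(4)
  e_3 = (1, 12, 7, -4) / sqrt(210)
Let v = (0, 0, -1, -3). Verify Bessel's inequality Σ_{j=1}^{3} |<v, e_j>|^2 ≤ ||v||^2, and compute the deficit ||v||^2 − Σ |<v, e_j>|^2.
Σ |<v, e_j>|^2 = 65/7; ||v||^2 = 10; deficit = 5/7

Write each e_j = u_j / sqrt(<u_j, u_j>) where u_j is the displayed integer vector. Then <v, e_j> = <v, u_j> / sqrt(<u_j, u_j>), so |<v, e_j>|^2 = <v, u_j>^2 / <u_j, u_j>.
Coefficients: <v, e_1> = -7/sqrt(6), <v, e_2> = 2/sqrt(4), <v, e_3> = 5/sqrt(210).
Square and sum: Σ |<v, e_j>|^2 = 65/7.
Compute ||v||^2 = v·v = 10.
Deficit = 10 − 65/7 = 5/7 ≥ 0, confirming Bessel's inequality. (The deficit equals ||v − Σ <v,e_j> e_j||^2, the squared distance from v to span{e_j}.)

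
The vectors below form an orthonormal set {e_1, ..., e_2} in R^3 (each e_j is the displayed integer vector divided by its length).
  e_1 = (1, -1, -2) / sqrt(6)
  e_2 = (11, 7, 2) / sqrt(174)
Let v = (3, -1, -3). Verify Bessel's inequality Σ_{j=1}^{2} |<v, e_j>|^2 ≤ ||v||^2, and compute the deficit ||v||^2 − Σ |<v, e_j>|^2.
Σ |<v, e_j>|^2 = 550/29; ||v||^2 = 19; deficit = 1/29

Write each e_j = u_j / sqrt(<u_j, u_j>) where u_j is the displayed integer vector. Then <v, e_j> = <v, u_j> / sqrt(<u_j, u_j>), so |<v, e_j>|^2 = <v, u_j>^2 / <u_j, u_j>.
Coefficients: <v, e_1> = 10/sqrt(6), <v, e_2> = 20/sqrt(174).
Square and sum: Σ |<v, e_j>|^2 = 550/29.
Compute ||v||^2 = v·v = 19.
Deficit = 19 − 550/29 = 1/29 ≥ 0, confirming Bessel's inequality. (The deficit equals ||v − Σ <v,e_j> e_j||^2, the squared distance from v to span{e_j}.)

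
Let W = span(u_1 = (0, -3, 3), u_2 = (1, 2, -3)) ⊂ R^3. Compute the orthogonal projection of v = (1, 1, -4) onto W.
proj_W(v) = (5/3, 5/3, -10/3)

Set up U = [u_1 | ... | u_2] ∈ R^(3×2). The projector onto W = col(U) is P = U (U^T U)^(-1) U^T.
Compute U^T U =
  [18, -15]
  [-15, 14],
and U^T v = (-15, 15).
Solve U^T U · c = U^T v for the coefficients: c = (5/9, 5/3). The projection is proj_W(v) = U c.
Check: (v - proj_W(v)) · u_1 = 0  (should be 0).
Check: (v - proj_W(v)) · u_2 = 0  (should be 0).
Result: proj_W(v) = (5/3, 5/3, -10/3).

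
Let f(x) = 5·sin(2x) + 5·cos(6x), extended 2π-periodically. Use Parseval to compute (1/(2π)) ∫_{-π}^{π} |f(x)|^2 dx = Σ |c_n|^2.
Σ |c_n|^2 = 25

Expand |f|^2 and use orthogonality of {sin(nx), cos(mx)} on [-π, π]:
  ∫_{-π}^{π} sin(nx)^2 dx = π, ∫ cos(mx)^2 dx = π, and cross terms integrate to 0.
So ∫_{-π}^{π} f(x)^2 dx = 5^2 · π + 5^2 · π = (25 + 25)π.
Divide by 2π: (25 + 25)/2 = 25.
By Parseval, this equals Σ |c_n|^2.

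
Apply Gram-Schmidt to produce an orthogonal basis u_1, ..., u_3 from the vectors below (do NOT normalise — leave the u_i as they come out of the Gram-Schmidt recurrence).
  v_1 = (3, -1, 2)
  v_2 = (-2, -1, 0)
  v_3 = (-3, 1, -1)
Orthogonal basis:
  u_1 = (3, -1, 2)
  u_2 = (-13/14, -19/14, 5/7)
  u_3 = (-2/9, 4/9, 5/9)

Apply the Gram-Schmidt recurrence
  u_1 = v_1
  u_i = v_i − Σ_{j<i} ((v_i · u_j) / (u_j · u_j)) · u_j.

Step by step this gives:
  u_1 = (3, -1, 2)
  u_2 = (-13/14, -19/14, 5/7)
  u_3 = (-2/9, 4/9, 5/9)

Orthogonality check:
  u_2 · u_1 = 0 (should be 0)
  u_3 · u_1 = 0 (should be 0)
  u_3 · u_2 = 0 (should be 0)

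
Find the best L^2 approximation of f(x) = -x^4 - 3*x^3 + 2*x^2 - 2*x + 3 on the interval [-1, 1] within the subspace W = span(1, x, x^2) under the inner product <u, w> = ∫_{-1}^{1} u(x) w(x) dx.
g(x) = 8*x^2/7 - 19*x/5 + 108/35

The best approximation g ∈ W is the orthogonal projection of f onto W. Writing g = a_0 + a_1 x + a_2 x^2, the coefficients solve the normal equations G · a = b where
  G_{ij} = <φ_i, φ_j> and b_i = <f, φ_i>, with φ_0 = 1, φ_1 = x, φ_2 = x^2.
G =
  [2, 0, 2/3]
  [0, 2/3, 0]
  [2/3, 0, 2/5],
b = (104/15, -38/15, 88/35).
Solving gives a_0 = 108/35, a_1 = -19/5, a_2 = 8/7, so
  g(x) = 8*x^2/7 - 19*x/5 + 108/35.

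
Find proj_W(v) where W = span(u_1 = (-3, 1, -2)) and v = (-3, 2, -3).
proj_W(v) = (-51/14, 17/14, -17/7)

Set up U = [u_1 | ... | u_1] ∈ R^(3×1). The projector onto W = col(U) is P = U (U^T U)^(-1) U^T.
Compute U^T U =
  [14],
and U^T v = (17).
Solve U^T U · c = U^T v for the coefficients: c = (17/14). The projection is proj_W(v) = U c.
Check: (v - proj_W(v)) · u_1 = 0  (should be 0).
Result: proj_W(v) = (-51/14, 17/14, -17/7).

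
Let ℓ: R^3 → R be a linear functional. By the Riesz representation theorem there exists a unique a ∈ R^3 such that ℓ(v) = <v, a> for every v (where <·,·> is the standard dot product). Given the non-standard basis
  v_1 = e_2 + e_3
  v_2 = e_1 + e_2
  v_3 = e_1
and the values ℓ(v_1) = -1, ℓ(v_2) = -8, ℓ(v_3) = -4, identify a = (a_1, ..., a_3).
a = (-4, -4, 3)

Write a = (a_1, ..., a_3) in the standard basis. For each basis vector v_i, ℓ(v_i) = <v_i, a> is a linear equation in the a_j's. Collect the n equations into a matrix system V a = ℓ, where row i of V is v_i (expressed in the standard basis). Since V is invertible (lower-triangular with 1s on the diagonal, up to permutation), solve by back-substitution:
  V =
[[0, 1, 1],
 [1, 1, 0],
 [1, 0, 0]]
  V a = (-1, -8, -4)
Solving gives a = (-4, -4, 3).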